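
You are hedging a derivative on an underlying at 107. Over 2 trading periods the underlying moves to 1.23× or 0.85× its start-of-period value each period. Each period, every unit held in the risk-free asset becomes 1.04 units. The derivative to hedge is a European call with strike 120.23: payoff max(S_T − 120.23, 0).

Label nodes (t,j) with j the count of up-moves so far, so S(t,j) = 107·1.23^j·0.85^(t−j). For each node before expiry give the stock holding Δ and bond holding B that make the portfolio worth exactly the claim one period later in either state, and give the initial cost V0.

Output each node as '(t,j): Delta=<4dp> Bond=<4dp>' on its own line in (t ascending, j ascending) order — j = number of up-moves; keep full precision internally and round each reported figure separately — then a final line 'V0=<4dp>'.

(0,0): Delta=0.4925 Bond=-43.0682
(1,0): Delta=0.0000 Bond=0.0000
(1,1): Delta=0.8328 Bond=-89.5819
V0=9.6270

Since d<R<u, set p* = (R−d)/(u−d) = 0.5000; price each node as the discounted p*-expectation of its children.
At expiry t=2: V(2,0)=0.0000, V(2,1)=0.0000, V(2,2)=41.6503
(1,0): S=90.9500. Δ = (V_up−V_dn)/(S_up−S_dn) = (0.0000−0.0000)/(111.8685−77.3075) = 0.0000. V = [p*·0.0000 + (1−p*)·0.0000]/1.04 = 0.0000. B = V − Δ·S = 0.0000.
(1,1): S=131.6100. Δ = (V_up−V_dn)/(S_up−S_dn) = (41.6503−0.0000)/(161.8803−111.8685) = 0.8328. V = [p*·41.6503 + (1−p*)·0.0000]/1.04 = 20.0242. B = V − Δ·S = -89.5819.
(0,0): S=107.0000. Δ = (V_up−V_dn)/(S_up−S_dn) = (20.0242−0.0000)/(131.6100−90.9500) = 0.4925. V = [p*·20.0242 + (1−p*)·0.0000]/1.04 = 9.6270. B = V − Δ·S = -43.0682.
The time-0 hedge costs 9.6270, which is the no-arbitrage price.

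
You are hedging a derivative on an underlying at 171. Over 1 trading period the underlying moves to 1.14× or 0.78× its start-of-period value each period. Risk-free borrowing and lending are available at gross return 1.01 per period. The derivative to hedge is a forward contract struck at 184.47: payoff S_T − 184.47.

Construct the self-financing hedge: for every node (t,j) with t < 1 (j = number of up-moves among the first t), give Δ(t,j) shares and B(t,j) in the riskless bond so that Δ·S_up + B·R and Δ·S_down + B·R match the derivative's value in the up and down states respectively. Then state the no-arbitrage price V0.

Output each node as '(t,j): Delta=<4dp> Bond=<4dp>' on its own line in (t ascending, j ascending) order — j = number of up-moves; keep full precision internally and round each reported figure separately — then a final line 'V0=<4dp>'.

(0,0): Delta=1.0000 Bond=-182.6436
V0=-11.6436

No-arbitrage ⇒ martingale measure with p* = (R−d)/(u−d) = 0.6389.
Payoff layer (t=1): V(1,0)=-51.0900, V(1,1)=10.4700
(0,0): S=171.0000. Δ = (V_up−V_dn)/(S_up−S_dn) = (10.4700−-51.0900)/(194.9400−133.3800) = 1.0000. V = [p*·10.4700 + (1−p*)·-51.0900]/1.01 = -11.6436. B = V − Δ·S = -182.6436.
The time-0 hedge costs -11.6436, which is the no-arbitrage price.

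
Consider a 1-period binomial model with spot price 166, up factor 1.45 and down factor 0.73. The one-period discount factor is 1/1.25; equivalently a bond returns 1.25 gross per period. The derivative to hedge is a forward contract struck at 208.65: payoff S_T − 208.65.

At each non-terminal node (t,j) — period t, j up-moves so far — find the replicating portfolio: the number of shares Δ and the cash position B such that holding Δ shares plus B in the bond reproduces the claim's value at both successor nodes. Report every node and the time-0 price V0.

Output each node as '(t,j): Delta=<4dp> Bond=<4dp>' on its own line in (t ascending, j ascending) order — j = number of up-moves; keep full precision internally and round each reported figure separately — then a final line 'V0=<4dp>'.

Since d<R<u, set p* = (R−d)/(u−d) = 0.7222; price each node as the discounted p*-expectation of its children.
At expiry t=1: V(1,0)=-87.4700, V(1,1)=32.0500
Node (0,0) S=166.0000: V=(p*·32.0500+(1−p*)·-87.4700)/1.25=-0.9200; Δ=(32.0500−-87.4700)/(240.7000−121.1800)=1.0000; B=V−Δ·S=-166.9200
The time-0 hedge costs -0.9200, which is the no-arbitrage price.

(0,0): Delta=1.0000 Bond=-166.9200
V0=-0.9200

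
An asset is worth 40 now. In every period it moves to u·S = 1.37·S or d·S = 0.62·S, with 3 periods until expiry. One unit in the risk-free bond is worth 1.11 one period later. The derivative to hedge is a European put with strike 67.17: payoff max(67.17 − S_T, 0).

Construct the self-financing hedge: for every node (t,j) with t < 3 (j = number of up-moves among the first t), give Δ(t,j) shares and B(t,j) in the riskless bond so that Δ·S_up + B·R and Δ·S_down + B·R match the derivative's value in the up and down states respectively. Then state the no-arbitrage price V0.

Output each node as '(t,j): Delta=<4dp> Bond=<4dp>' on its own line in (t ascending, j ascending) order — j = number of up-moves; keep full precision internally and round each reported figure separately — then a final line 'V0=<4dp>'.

(0,0): Delta=-0.5879 Bond=39.9074
(1,0): Delta=-1.0000 Bond=54.5167
(1,1): Delta=-0.4890 Bond=38.8746
(2,0): Delta=-1.0000 Bond=60.5135
(2,1): Delta=-1.0000 Bond=60.5135
(2,2): Delta=-0.3663 Bond=33.9380
V0=16.3904

Risk-neutral probability p* = (R−d)/(u−d) = (1.11−0.62)/(1.37−0.62) = 0.6533.
Terminal values V(3,·): V(3,0)=57.6369, V(3,1)=46.1049, V(3,2)=20.6229, V(3,3)=0.0000
  t=2,j=0: stock 15.3760 → up 21.0651 (V=46.1049), down 9.5331 (V=57.6369). Price 45.1375; hedge Δ=-1.0000, bond B=60.5135.
  t=2,j=1: stock 33.9760 → up 46.5471 (V=20.6229), down 21.0651 (V=46.1049). Price 26.5375; hedge Δ=-1.0000, bond B=60.5135.
  t=2,j=2: stock 75.0760 → up 102.8541 (V=0.0000), down 46.5471 (V=20.6229). Price 6.4408; hedge Δ=-0.3663, bond B=33.9380.
  t=1,j=0: stock 24.8000 → up 33.9760 (V=26.5375), down 15.3760 (V=45.1375). Price 29.7167; hedge Δ=-1.0000, bond B=54.5167.
  t=1,j=1: stock 54.8000 → up 75.0760 (V=6.4408), down 33.9760 (V=26.5375). Price 12.0790; hedge Δ=-0.4890, bond B=38.8746.
  t=0,j=0: stock 40.0000 → up 54.8000 (V=12.0790), down 24.8000 (V=29.7167). Price 16.3904; hedge Δ=-0.5879, bond B=39.9074.
Root portfolio cost Δ·40+B reproduces V0=16.3904.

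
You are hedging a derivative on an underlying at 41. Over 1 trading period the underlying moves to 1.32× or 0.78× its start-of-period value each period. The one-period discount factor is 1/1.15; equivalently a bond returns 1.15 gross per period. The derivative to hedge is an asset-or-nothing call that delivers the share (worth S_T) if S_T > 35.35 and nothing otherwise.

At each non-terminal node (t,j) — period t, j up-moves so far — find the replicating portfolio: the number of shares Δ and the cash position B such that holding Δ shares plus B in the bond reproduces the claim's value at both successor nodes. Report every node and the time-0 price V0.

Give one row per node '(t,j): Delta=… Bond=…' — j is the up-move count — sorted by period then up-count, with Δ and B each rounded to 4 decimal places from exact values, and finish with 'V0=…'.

Risk-neutral probability p* = (R−d)/(u−d) = (1.15−0.78)/(1.32−0.78) = 0.6852.
At expiry t=1: V(1,0)=0.0000, V(1,1)=54.1200
Node (0,0) S=41.0000: V=(p*·54.1200+(1−p*)·0.0000)/1.15=32.2454; Δ=(54.1200−0.0000)/(54.1200−31.9800)=2.4444; B=V−Δ·S=-67.9768
Check: Δ(0,0)·S0 + B(0,0) = 32.2454 = V0.

(0,0): Delta=2.4444 Bond=-67.9768
V0=32.2454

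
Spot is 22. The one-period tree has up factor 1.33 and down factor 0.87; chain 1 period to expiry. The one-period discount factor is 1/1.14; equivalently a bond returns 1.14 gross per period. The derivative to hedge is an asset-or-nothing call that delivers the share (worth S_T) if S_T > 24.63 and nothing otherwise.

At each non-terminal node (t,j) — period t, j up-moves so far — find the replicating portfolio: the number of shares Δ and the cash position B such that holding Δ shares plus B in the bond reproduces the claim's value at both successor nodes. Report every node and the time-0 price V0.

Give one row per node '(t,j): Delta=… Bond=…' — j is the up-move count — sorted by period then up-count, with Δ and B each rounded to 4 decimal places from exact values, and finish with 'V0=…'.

Since d<R<u, set p* = (R−d)/(u−d) = 0.5870; price each node as the discounted p*-expectation of its children.
Payoff layer (t=1): V(1,0)=0.0000, V(1,1)=29.2600
Node (0,0) S=22.0000: V=(p*·29.2600+(1−p*)·0.0000)/1.14=15.0652; Δ=(29.2600−0.0000)/(29.2600−19.1400)=2.8913; B=V−Δ·S=-48.5435
Each (Δ,B) replicates both successor values, so the strategy is self-financing and V0 is arbitrage-free.

(0,0): Delta=2.8913 Bond=-48.5435
V0=15.0652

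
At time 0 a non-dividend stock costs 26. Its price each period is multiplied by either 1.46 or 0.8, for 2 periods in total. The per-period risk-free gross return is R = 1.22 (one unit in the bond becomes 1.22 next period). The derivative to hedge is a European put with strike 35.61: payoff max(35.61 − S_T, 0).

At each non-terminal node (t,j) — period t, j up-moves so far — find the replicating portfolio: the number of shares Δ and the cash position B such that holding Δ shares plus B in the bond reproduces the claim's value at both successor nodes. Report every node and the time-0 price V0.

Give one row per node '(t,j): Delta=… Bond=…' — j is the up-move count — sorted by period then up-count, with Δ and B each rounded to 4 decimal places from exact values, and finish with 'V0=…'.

(0,0): Delta=-0.3978 Bond=13.6578
(1,0): Delta=-1.0000 Bond=29.1885
(1,1): Delta=-0.2092 Bond=9.5049
V0=3.3153

No-arbitrage ⇒ martingale measure with p* = (R−d)/(u−d) = 0.6364.
Terminal values V(2,·): V(2,0)=18.9700, V(2,1)=5.2420, V(2,2)=0.0000
  t=1,j=0: stock 20.8000 → up 30.3680 (V=5.2420), down 16.6400 (V=18.9700). Price 8.3885; hedge Δ=-1.0000, bond B=29.1885.
  t=1,j=1: stock 37.9600 → up 55.4216 (V=0.0000), down 30.3680 (V=5.2420). Price 1.5624; hedge Δ=-0.2092, bond B=9.5049.
  t=0,j=0: stock 26.0000 → up 37.9600 (V=1.5624), down 20.8000 (V=8.3885). Price 3.3153; hedge Δ=-0.3978, bond B=13.6578.
Self-financing check: at every node Δ·S+B equals the discounted successor values.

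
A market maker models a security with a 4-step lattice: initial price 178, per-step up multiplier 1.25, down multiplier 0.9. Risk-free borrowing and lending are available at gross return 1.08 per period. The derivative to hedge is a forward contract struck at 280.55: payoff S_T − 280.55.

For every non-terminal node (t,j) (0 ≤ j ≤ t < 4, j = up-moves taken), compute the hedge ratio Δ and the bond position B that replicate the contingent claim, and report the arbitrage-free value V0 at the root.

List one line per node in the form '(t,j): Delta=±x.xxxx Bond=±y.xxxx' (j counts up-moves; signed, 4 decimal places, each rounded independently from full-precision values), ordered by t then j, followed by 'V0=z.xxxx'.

(0,0): Delta=1.0000 Bond=-206.2126
(1,0): Delta=1.0000 Bond=-222.7096
(1,1): Delta=1.0000 Bond=-222.7096
(2,0): Delta=1.0000 Bond=-240.5264
(2,1): Delta=1.0000 Bond=-240.5264
(2,2): Delta=1.0000 Bond=-240.5264
(3,0): Delta=1.0000 Bond=-259.7685
(3,1): Delta=1.0000 Bond=-259.7685
(3,2): Delta=1.0000 Bond=-259.7685
(3,3): Delta=1.0000 Bond=-259.7685
V0=-28.2126

Since d<R<u, set p* = (R−d)/(u−d) = 0.5143; price each node as the discounted p*-expectation of its children.
At expiry t=4: V(4,0)=-163.7642, V(4,1)=-118.3475, V(4,2)=-55.2687, V(4,3)=32.3406, V(4,4)=154.0203
Node (3,0) S=129.7620: V=(p*·-118.3475+(1−p*)·-163.7642)/1.08=-130.0065; Δ=(-118.3475−-163.7642)/(162.2025−116.7858)=1.0000; B=V−Δ·S=-259.7685
Node (3,1) S=180.2250: V=(p*·-55.2687+(1−p*)·-118.3475)/1.08=-79.5435; Δ=(-55.2687−-118.3475)/(225.2813−162.2025)=1.0000; B=V−Δ·S=-259.7685
Node (3,2) S=250.3125: V=(p*·32.3406+(1−p*)·-55.2687)/1.08=-9.4560; Δ=(32.3406−-55.2687)/(312.8906−225.2812)=1.0000; B=V−Δ·S=-259.7685
Node (3,3) S=347.6562: V=(p*·154.0203+(1−p*)·32.3406)/1.08=87.8877; Δ=(154.0203−32.3406)/(434.5703−312.8906)=1.0000; B=V−Δ·S=-259.7685
Node (2,0) S=144.1800: V=(p*·-79.5435+(1−p*)·-130.0065)/1.08=-96.3464; Δ=(-79.5435−-130.0065)/(180.2250−129.7620)=1.0000; B=V−Δ·S=-240.5264
Node (2,1) S=200.2500: V=(p*·-9.4560+(1−p*)·-79.5435)/1.08=-40.2764; Δ=(-9.4560−-79.5435)/(250.3125−180.2250)=1.0000; B=V−Δ·S=-240.5264
Node (2,2) S=278.1250: V=(p*·87.8877+(1−p*)·-9.4560)/1.08=37.5986; Δ=(87.8877−-9.4560)/(347.6562−250.3125)=1.0000; B=V−Δ·S=-240.5264
Node (1,0) S=160.2000: V=(p*·-40.2764+(1−p*)·-96.3464)/1.08=-62.5096; Δ=(-40.2764−-96.3464)/(200.2500−144.1800)=1.0000; B=V−Δ·S=-222.7096
Node (1,1) S=222.5000: V=(p*·37.5986+(1−p*)·-40.2764)/1.08=-0.2096; Δ=(37.5986−-40.2764)/(278.1250−200.2500)=1.0000; B=V−Δ·S=-222.7096
Node (0,0) S=178.0000: V=(p*·-0.2096+(1−p*)·-62.5096)/1.08=-28.2126; Δ=(-0.2096−-62.5096)/(222.5000−160.2000)=1.0000; B=V−Δ·S=-206.2126
The time-0 hedge costs -28.2126, which is the no-arbitrage price.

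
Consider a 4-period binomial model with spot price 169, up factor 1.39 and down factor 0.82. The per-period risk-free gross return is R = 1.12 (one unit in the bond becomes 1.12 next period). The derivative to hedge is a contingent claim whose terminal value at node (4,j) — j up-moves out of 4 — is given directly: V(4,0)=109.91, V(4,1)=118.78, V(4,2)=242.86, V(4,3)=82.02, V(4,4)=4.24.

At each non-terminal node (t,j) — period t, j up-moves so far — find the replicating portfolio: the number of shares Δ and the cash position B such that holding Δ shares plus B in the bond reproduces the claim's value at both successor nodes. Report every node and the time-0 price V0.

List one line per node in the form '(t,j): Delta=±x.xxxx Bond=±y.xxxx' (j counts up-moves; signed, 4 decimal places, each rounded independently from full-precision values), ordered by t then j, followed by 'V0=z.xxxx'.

Risk-neutral probability p* = (R−d)/(u−d) = (1.12−0.82)/(1.39−0.82) = 0.5263.
At expiry t=4: V(4,0)=109.9100, V(4,1)=118.7800, V(4,2)=242.8600, V(4,3)=82.0200, V(4,4)=4.2400
(3,0): S=93.1812. Δ = (V_up−V_dn)/(S_up−S_dn) = (118.7800−109.9100)/(129.5219−76.4086) = 0.1670. V = [p*·118.7800 + (1−p*)·109.9100]/1.12 = 102.3022. B = V − Δ·S = 86.7408.
(3,1): S=157.9535. Δ = (V_up−V_dn)/(S_up−S_dn) = (242.8600−118.7800)/(219.5553−129.5219) = 1.3782. V = [p*·242.8600 + (1−p*)·118.7800]/1.12 = 164.3618. B = V − Δ·S = -53.3224.
(3,2): S=267.7504. Δ = (V_up−V_dn)/(S_up−S_dn) = (82.0200−242.8600)/(372.1731−219.5553) = -1.0539. V = [p*·82.0200 + (1−p*)·242.8600]/1.12 = 141.2566. B = V − Δ·S = 423.4320.
(3,3): S=453.8696. Δ = (V_up−V_dn)/(S_up−S_dn) = (4.2400−82.0200)/(630.8788−372.1731) = -0.3007. V = [p*·4.2400 + (1−p*)·82.0200]/1.12 = 36.6814. B = V − Δ·S = 173.1375.
(2,0): S=113.6356. Δ = (V_up−V_dn)/(S_up−S_dn) = (164.3618−102.3022)/(157.9535−93.1812) = 0.9581. V = [p*·164.3618 + (1−p*)·102.3022]/1.12 = 120.5046. B = V − Δ·S = 11.6280.
(2,1): S=192.6262. Δ = (V_up−V_dn)/(S_up−S_dn) = (141.2566−164.3618)/(267.7504−157.9535) = -0.2104. V = [p*·141.2566 + (1−p*)·164.3618]/1.12 = 135.8939. B = V − Δ·S = 176.4295.
(2,2): S=326.5249. Δ = (V_up−V_dn)/(S_up−S_dn) = (36.6814−141.2566)/(453.8696−267.7504) = -0.5619. V = [p*·36.6814 + (1−p*)·141.2566]/1.12 = 76.9795. B = V − Δ·S = 260.4447.
(1,0): S=138.5800. Δ = (V_up−V_dn)/(S_up−S_dn) = (135.8939−120.5046)/(192.6262−113.6356) = 0.1948. V = [p*·135.8939 + (1−p*)·120.5046]/1.12 = 114.8252. B = V − Δ·S = 87.8264.
(1,1): S=234.9100. Δ = (V_up−V_dn)/(S_up−S_dn) = (76.9795−135.8939)/(326.5249−192.6262) = -0.4400. V = [p*·76.9795 + (1−p*)·135.8939]/1.12 = 93.6485. B = V − Δ·S = 197.0072.
(0,0): S=169.0000. Δ = (V_up−V_dn)/(S_up−S_dn) = (93.6485−114.8252)/(234.9100−138.5800) = -0.2198. V = [p*·93.6485 + (1−p*)·114.8252]/1.12 = 92.5710. B = V − Δ·S = 129.7232.
The time-0 hedge costs 92.5710, which is the no-arbitrage price.

(0,0): Delta=-0.2198 Bond=129.7232
(1,0): Delta=0.1948 Bond=87.8264
(1,1): Delta=-0.4400 Bond=197.0072
(2,0): Delta=0.9581 Bond=11.6280
(2,1): Delta=-0.2104 Bond=176.4295
(2,2): Delta=-0.5619 Bond=260.4447
(3,0): Delta=0.1670 Bond=86.7408
(3,1): Delta=1.3782 Bond=-53.3224
(3,2): Delta=-1.0539 Bond=423.4320
(3,3): Delta=-0.3007 Bond=173.1375
V0=92.5710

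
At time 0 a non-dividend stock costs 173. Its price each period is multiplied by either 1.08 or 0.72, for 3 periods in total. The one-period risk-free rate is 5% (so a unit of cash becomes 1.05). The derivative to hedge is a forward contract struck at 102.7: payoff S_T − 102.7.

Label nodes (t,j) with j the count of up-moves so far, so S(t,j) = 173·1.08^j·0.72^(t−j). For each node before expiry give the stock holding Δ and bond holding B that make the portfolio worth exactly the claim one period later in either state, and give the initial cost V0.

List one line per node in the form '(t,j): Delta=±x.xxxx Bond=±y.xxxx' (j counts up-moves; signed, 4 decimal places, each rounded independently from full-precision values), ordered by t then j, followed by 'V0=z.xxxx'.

Risk-neutral probability p* = (R−d)/(u−d) = (1.05−0.72)/(1.08−0.72) = 0.9167.
Terminal payoffs: V(3,0)=-38.1281, V(3,1)=-5.8421, V(3,2)=42.5868, V(3,3)=115.2302
Node (2,0) S=89.6832: V=(p*·-5.8421+(1−p*)·-38.1281)/1.05=-8.1263; Δ=(-5.8421−-38.1281)/(96.8579−64.5719)=1.0000; B=V−Δ·S=-97.8095
Node (2,1) S=134.5248: V=(p*·42.5868+(1−p*)·-5.8421)/1.05=36.7153; Δ=(42.5868−-5.8421)/(145.2868−96.8579)=1.0000; B=V−Δ·S=-97.8095
Node (2,2) S=201.7872: V=(p*·115.2302+(1−p*)·42.5868)/1.05=103.9777; Δ=(115.2302−42.5868)/(217.9302−145.2868)=1.0000; B=V−Δ·S=-97.8095
Node (1,0) S=124.5600: V=(p*·36.7153+(1−p*)·-8.1263)/1.05=31.4081; Δ=(36.7153−-8.1263)/(134.5248−89.6832)=1.0000; B=V−Δ·S=-93.1519
Node (1,1) S=186.8400: V=(p*·103.9777+(1−p*)·36.7153)/1.05=93.6881; Δ=(103.9777−36.7153)/(201.7872−134.5248)=1.0000; B=V−Δ·S=-93.1519
Node (0,0) S=173.0000: V=(p*·93.6881+(1−p*)·31.4081)/1.05=84.2839; Δ=(93.6881−31.4081)/(186.8400−124.5600)=1.0000; B=V−Δ·S=-88.7161
Check: Δ(0,0)·S0 + B(0,0) = 84.2839 = V0.

(0,0): Delta=1.0000 Bond=-88.7161
(1,0): Delta=1.0000 Bond=-93.1519
(1,1): Delta=1.0000 Bond=-93.1519
(2,0): Delta=1.0000 Bond=-97.8095
(2,1): Delta=1.0000 Bond=-97.8095
(2,2): Delta=1.0000 Bond=-97.8095
V0=84.2839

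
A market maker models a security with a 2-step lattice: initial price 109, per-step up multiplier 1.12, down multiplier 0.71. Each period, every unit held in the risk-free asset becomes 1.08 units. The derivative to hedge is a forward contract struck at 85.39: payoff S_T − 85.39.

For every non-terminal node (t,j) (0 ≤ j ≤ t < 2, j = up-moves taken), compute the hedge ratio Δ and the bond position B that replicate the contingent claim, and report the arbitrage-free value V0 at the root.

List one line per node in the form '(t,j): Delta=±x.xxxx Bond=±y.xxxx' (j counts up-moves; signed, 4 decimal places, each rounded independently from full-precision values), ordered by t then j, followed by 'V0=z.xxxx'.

(0,0): Delta=1.0000 Bond=-73.2082
(1,0): Delta=1.0000 Bond=-79.0648
(1,1): Delta=1.0000 Bond=-79.0648
V0=35.7918

Since d<R<u, set p* = (R−d)/(u−d) = 0.9024; price each node as the discounted p*-expectation of its children.
At expiry t=2: V(2,0)=-30.4431, V(2,1)=1.2868, V(2,2)=51.3396
(1,0): S=77.3900. Δ = (V_up−V_dn)/(S_up−S_dn) = (1.2868−-30.4431)/(86.6768−54.9469) = 1.0000. V = [p*·1.2868 + (1−p*)·-30.4431]/1.08 = -1.6748. B = V − Δ·S = -79.0648.
(1,1): S=122.0800. Δ = (V_up−V_dn)/(S_up−S_dn) = (51.3396−1.2868)/(136.7296−86.6768) = 1.0000. V = [p*·51.3396 + (1−p*)·1.2868]/1.08 = 43.0152. B = V − Δ·S = -79.0648.
(0,0): S=109.0000. Δ = (V_up−V_dn)/(S_up−S_dn) = (43.0152−-1.6748)/(122.0800−77.3900) = 1.0000. V = [p*·43.0152 + (1−p*)·-1.6748]/1.08 = 35.7918. B = V − Δ·S = -73.2082.
Check: Δ(0,0)·S0 + B(0,0) = 35.7918 = V0.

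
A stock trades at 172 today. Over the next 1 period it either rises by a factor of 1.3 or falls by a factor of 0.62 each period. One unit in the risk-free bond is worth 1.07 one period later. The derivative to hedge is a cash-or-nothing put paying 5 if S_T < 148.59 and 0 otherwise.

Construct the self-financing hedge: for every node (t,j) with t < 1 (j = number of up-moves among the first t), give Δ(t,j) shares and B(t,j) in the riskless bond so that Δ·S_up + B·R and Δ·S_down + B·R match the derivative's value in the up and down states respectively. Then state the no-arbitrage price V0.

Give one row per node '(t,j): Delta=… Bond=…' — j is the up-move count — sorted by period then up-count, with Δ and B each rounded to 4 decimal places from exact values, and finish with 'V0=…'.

(0,0): Delta=-0.0427 Bond=8.9335
V0=1.5805

Since d<R<u, set p* = (R−d)/(u−d) = 0.6618; price each node as the discounted p*-expectation of its children.
Payoff layer (t=1): V(1,0)=5.0000, V(1,1)=0.0000
  t=0,j=0: stock 172.0000 → up 223.6000 (V=0.0000), down 106.6400 (V=5.0000). Price 1.5805; hedge Δ=-0.0427, bond B=8.9335.
Check: Δ(0,0)·S0 + B(0,0) = 1.5805 = V0.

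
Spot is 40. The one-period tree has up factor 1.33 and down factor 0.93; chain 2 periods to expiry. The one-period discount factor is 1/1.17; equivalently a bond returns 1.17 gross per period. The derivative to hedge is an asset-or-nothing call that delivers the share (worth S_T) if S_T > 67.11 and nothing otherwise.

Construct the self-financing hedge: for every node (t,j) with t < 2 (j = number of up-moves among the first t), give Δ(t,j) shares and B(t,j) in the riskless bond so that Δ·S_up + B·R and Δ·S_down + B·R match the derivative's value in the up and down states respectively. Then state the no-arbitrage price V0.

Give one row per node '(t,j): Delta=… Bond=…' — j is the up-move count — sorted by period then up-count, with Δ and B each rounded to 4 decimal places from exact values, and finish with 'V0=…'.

Under the risk-neutral measure, an up-move has probability p* = (R−d)/(u−d) = 0.6000 and values discount at R = 1.17.
At expiry t=2: V(2,0)=0.0000, V(2,1)=0.0000, V(2,2)=70.7560
(1,0): S=37.2000. Δ = (V_up−V_dn)/(S_up−S_dn) = (0.0000−0.0000)/(49.4760−34.5960) = 0.0000. V = [p*·0.0000 + (1−p*)·0.0000]/1.17 = 0.0000. B = V − Δ·S = 0.0000.
(1,1): S=53.2000. Δ = (V_up−V_dn)/(S_up−S_dn) = (70.7560−0.0000)/(70.7560−49.4760) = 3.3250. V = [p*·70.7560 + (1−p*)·0.0000]/1.17 = 36.2851. B = V − Δ·S = -140.6049.
(0,0): S=40.0000. Δ = (V_up−V_dn)/(S_up−S_dn) = (36.2851−0.0000)/(53.2000−37.2000) = 2.2678. V = [p*·36.2851 + (1−p*)·0.0000]/1.17 = 18.6078. B = V − Δ·S = -72.1051.
Check: Δ(0,0)·S0 + B(0,0) = 18.6078 = V0.

(0,0): Delta=2.2678 Bond=-72.1051
(1,0): Delta=0.0000 Bond=0.0000
(1,1): Delta=3.3250 Bond=-140.6049
V0=18.6078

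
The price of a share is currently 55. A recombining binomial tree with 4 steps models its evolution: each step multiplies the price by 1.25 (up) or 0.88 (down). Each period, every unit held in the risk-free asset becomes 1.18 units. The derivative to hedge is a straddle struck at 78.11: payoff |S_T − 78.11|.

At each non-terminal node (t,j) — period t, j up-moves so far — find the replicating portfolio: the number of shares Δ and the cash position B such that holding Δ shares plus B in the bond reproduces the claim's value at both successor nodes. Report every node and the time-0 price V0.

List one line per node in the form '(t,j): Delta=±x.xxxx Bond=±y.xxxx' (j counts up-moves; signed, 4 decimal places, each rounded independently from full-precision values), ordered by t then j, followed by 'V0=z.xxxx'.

(0,0): Delta=0.6338 Bond=-17.6951
(1,0): Delta=-0.1341 Bond=16.2858
(1,1): Delta=0.7599 Bond=-29.5523
(2,0): Delta=-1.0000 Bond=56.0974
(2,1): Delta=0.0081 Bond=10.6119
(2,2): Delta=0.8834 Bond=-45.4846
(3,0): Delta=-1.0000 Bond=66.1949
(3,1): Delta=-1.0000 Bond=66.1949
(3,2): Delta=0.1737 Bond=-0.0016
(3,3): Delta=1.0000 Bond=-66.1949
V0=17.1632

No-arbitrage ⇒ martingale measure with p* = (R−d)/(u−d) = 0.8108.
At expiry t=4: V(4,0)=45.1268, V(4,1)=31.2588, V(4,2)=11.5600, V(4,3)=16.4213, V(4,4)=56.1673
Node (3,0) S=37.4810: V=(p*·31.2588+(1−p*)·45.1268)/1.18=28.7140; Δ=(31.2588−45.1268)/(46.8512−32.9832)=-1.0000; B=V−Δ·S=66.1949
Node (3,1) S=53.2400: V=(p*·11.5600+(1−p*)·31.2588)/1.18=12.9549; Δ=(11.5600−31.2588)/(66.5500−46.8512)=-1.0000; B=V−Δ·S=66.1949
Node (3,2) S=75.6250: V=(p*·16.4213+(1−p*)·11.5600)/1.18=13.1369; Δ=(16.4213−11.5600)/(94.5312−66.5500)=0.1737; B=V−Δ·S=-0.0016
Node (3,3) S=107.4219: V=(p*·56.1673+(1−p*)·16.4213)/1.18=41.2270; Δ=(56.1673−16.4213)/(134.2773−94.5312)=1.0000; B=V−Δ·S=-66.1949
Node (2,0) S=42.5920: V=(p*·12.9549+(1−p*)·28.7140)/1.18=13.5054; Δ=(12.9549−28.7140)/(53.2400−37.4810)=-1.0000; B=V−Δ·S=56.0974
Node (2,1) S=60.5000: V=(p*·13.1369+(1−p*)·12.9549)/1.18=11.1038; Δ=(13.1369−12.9549)/(75.6250−53.2400)=0.0081; B=V−Δ·S=10.6119
Node (2,2) S=85.9375: V=(p*·41.2270+(1−p*)·13.1369)/1.18=30.4344; Δ=(41.2270−13.1369)/(107.4219−75.6250)=0.8834; B=V−Δ·S=-45.4846
Node (1,0) S=48.4000: V=(p*·11.1038+(1−p*)·13.5054)/1.18=9.7950; Δ=(11.1038−13.5054)/(60.5000−42.5920)=-0.1341; B=V−Δ·S=16.2858
Node (1,1) S=68.7500: V=(p*·30.4344+(1−p*)·11.1038)/1.18=22.6926; Δ=(30.4344−11.1038)/(85.9375−60.5000)=0.7599; B=V−Δ·S=-29.5523
Node (0,0) S=55.0000: V=(p*·22.6926+(1−p*)·9.7950)/1.18=17.1632; Δ=(22.6926−9.7950)/(68.7500−48.4000)=0.6338; B=V−Δ·S=-17.6951
Each (Δ,B) replicates both successor values, so the strategy is self-financing and V0 is arbitrage-free.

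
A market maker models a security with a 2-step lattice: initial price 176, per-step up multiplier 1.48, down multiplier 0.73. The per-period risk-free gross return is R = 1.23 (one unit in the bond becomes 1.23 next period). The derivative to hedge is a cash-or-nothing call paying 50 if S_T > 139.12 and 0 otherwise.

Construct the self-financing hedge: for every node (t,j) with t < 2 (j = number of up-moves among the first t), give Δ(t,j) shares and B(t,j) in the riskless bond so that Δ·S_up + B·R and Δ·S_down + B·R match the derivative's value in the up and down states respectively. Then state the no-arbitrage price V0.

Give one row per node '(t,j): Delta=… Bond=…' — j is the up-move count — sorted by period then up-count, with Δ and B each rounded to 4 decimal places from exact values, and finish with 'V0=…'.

(0,0): Delta=0.1027 Bond=11.3101
(1,0): Delta=0.5189 Bond=-39.5664
(1,1): Delta=0.0000 Bond=40.6504
V0=29.3770

Since d<R<u, set p* = (R−d)/(u−d) = 0.6667; price each node as the discounted p*-expectation of its children.
Payoff layer (t=2): V(2,0)=0.0000, V(2,1)=50.0000, V(2,2)=50.0000
  t=1,j=0: stock 128.4800 → up 190.1504 (V=50.0000), down 93.7904 (V=0.0000). Price 27.1003; hedge Δ=0.5189, bond B=-39.5664.
  t=1,j=1: stock 260.4800 → up 385.5104 (V=50.0000), down 190.1504 (V=50.0000). Price 40.6504; hedge Δ=0.0000, bond B=40.6504.
  t=0,j=0: stock 176.0000 → up 260.4800 (V=40.6504), down 128.4800 (V=27.1003). Price 29.3770; hedge Δ=0.1027, bond B=11.3101.
The time-0 hedge costs 29.3770, which is the no-arbitrage price.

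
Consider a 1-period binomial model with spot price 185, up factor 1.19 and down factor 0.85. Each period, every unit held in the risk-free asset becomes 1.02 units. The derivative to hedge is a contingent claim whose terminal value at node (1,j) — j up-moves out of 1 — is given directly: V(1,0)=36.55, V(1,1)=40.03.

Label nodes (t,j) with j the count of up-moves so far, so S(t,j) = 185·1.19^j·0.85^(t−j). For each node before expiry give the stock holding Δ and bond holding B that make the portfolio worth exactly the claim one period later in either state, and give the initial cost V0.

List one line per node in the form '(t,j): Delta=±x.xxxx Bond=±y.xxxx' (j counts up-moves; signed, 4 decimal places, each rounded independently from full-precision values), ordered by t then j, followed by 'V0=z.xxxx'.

Risk-neutral probability p* = (R−d)/(u−d) = (1.02−0.85)/(1.19−0.85) = 0.5000.
Terminal values V(1,·): V(1,0)=36.5500, V(1,1)=40.0300
  t=0,j=0: stock 185.0000 → up 220.1500 (V=40.0300), down 157.2500 (V=36.5500). Price 37.5392; hedge Δ=0.0553, bond B=27.3039.
Check: Δ(0,0)·S0 + B(0,0) = 37.5392 = V0.

(0,0): Delta=0.0553 Bond=27.3039
V0=37.5392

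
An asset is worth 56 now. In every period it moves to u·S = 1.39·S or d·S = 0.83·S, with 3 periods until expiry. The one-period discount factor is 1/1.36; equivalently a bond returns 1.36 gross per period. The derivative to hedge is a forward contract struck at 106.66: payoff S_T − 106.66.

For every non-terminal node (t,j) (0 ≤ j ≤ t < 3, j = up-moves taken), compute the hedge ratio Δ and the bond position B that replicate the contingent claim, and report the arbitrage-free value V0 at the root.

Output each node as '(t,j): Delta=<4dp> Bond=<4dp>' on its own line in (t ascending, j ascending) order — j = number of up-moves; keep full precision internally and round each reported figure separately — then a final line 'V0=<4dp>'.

No-arbitrage ⇒ martingale measure with p* = (R−d)/(u−d) = 0.9464.
Terminal payoffs: V(3,0)=-74.6399, V(3,1)=-53.0360, V(3,2)=-16.8560, V(3,3)=43.7347
  t=2,j=0: stock 38.5784 → up 53.6240 (V=-53.0360), down 32.0201 (V=-74.6399). Price -39.8481; hedge Δ=1.0000, bond B=-78.4265.
  t=2,j=1: stock 64.6072 → up 89.8040 (V=-16.8560), down 53.6240 (V=-53.0360). Price -13.8193; hedge Δ=1.0000, bond B=-78.4265.
  t=2,j=2: stock 108.1976 → up 150.3947 (V=43.7347), down 89.8040 (V=-16.8560). Price 29.7711; hedge Δ=1.0000, bond B=-78.4265.
  t=1,j=0: stock 46.4800 → up 64.6072 (V=-13.8193), down 38.5784 (V=-39.8481). Price -11.1865; hedge Δ=1.0000, bond B=-57.6665.
  t=1,j=1: stock 77.8400 → up 108.1976 (V=29.7711), down 64.6072 (V=-13.8193). Price 20.1735; hedge Δ=1.0000, bond B=-57.6665.
  t=0,j=0: stock 56.0000 → up 77.8400 (V=20.1735), down 46.4800 (V=-11.1865). Price 13.5981; hedge Δ=1.0000, bond B=-42.4019.
The time-0 hedge costs 13.5981, which is the no-arbitrage price.

(0,0): Delta=1.0000 Bond=-42.4019
(1,0): Delta=1.0000 Bond=-57.6665
(1,1): Delta=1.0000 Bond=-57.6665
(2,0): Delta=1.0000 Bond=-78.4265
(2,1): Delta=1.0000 Bond=-78.4265
(2,2): Delta=1.0000 Bond=-78.4265
V0=13.5981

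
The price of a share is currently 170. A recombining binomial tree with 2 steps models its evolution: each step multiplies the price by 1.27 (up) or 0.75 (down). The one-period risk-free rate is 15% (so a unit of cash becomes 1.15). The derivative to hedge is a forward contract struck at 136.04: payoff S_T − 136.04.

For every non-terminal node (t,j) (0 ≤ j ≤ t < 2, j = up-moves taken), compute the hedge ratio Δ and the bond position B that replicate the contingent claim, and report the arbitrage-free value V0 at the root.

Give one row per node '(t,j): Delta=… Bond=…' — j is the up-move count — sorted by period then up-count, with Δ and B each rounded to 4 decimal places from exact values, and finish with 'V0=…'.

(0,0): Delta=1.0000 Bond=-102.8658
(1,0): Delta=1.0000 Bond=-118.2957
(1,1): Delta=1.0000 Bond=-118.2957
V0=67.1342

No-arbitrage ⇒ martingale measure with p* = (R−d)/(u−d) = 0.7692.
Payoff layer (t=2): V(2,0)=-40.4150, V(2,1)=25.8850, V(2,2)=138.1530
Node (1,0) S=127.5000: V=(p*·25.8850+(1−p*)·-40.4150)/1.15=9.2043; Δ=(25.8850−-40.4150)/(161.9250−95.6250)=1.0000; B=V−Δ·S=-118.2957
Node (1,1) S=215.9000: V=(p*·138.1530+(1−p*)·25.8850)/1.15=97.6043; Δ=(138.1530−25.8850)/(274.1930−161.9250)=1.0000; B=V−Δ·S=-118.2957
Node (0,0) S=170.0000: V=(p*·97.6043+(1−p*)·9.2043)/1.15=67.1342; Δ=(97.6043−9.2043)/(215.9000−127.5000)=1.0000; B=V−Δ·S=-102.8658
Each (Δ,B) replicates both successor values, so the strategy is self-financing and V0 is arbitrage-free.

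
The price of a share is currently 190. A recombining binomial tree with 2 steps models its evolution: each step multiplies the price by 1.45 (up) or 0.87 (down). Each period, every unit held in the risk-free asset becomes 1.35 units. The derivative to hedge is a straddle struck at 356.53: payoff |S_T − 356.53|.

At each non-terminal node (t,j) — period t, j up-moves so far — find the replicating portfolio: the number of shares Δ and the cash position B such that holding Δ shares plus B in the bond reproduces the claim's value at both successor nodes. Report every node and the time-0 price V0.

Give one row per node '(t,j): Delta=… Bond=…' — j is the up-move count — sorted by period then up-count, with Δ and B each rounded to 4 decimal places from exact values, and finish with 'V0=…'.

No-arbitrage ⇒ martingale measure with p* = (R−d)/(u−d) = 0.8276.
Terminal values V(2,·): V(2,0)=212.7190, V(2,1)=116.8450, V(2,2)=42.9450
(1,0): S=165.3000. Δ = (V_up−V_dn)/(S_up−S_dn) = (116.8450−212.7190)/(239.6850−143.8110) = -1.0000. V = [p*·116.8450 + (1−p*)·212.7190]/1.35 = 98.7963. B = V − Δ·S = 264.0963.
(1,1): S=275.5000. Δ = (V_up−V_dn)/(S_up−S_dn) = (42.9450−116.8450)/(399.4750−239.6850) = -0.4625. V = [p*·42.9450 + (1−p*)·116.8450]/1.35 = 41.2492. B = V − Δ·S = 168.6630.
(0,0): S=190.0000. Δ = (V_up−V_dn)/(S_up−S_dn) = (41.2492−98.7963)/(275.5000−165.3000) = -0.5222. V = [p*·41.2492 + (1−p*)·98.7963]/1.35 = 37.9045. B = V − Δ·S = 137.1237.
Each (Δ,B) replicates both successor values, so the strategy is self-financing and V0 is arbitrage-free.

(0,0): Delta=-0.5222 Bond=137.1237
(1,0): Delta=-1.0000 Bond=264.0963
(1,1): Delta=-0.4625 Bond=168.6630
V0=37.9045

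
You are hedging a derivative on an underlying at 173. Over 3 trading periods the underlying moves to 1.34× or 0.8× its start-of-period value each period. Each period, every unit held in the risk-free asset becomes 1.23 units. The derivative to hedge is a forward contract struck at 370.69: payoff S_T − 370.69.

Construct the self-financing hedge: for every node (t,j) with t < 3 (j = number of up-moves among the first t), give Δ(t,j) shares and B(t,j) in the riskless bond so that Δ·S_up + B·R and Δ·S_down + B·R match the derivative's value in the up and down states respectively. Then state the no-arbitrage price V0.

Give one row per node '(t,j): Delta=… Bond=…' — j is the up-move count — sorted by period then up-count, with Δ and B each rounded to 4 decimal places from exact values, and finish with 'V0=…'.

Under the risk-neutral measure, an up-move has probability p* = (R−d)/(u−d) = 0.7963 and values discount at R = 1.23.
At expiry t=3: V(3,0)=-282.1140, V(3,1)=-222.3252, V(3,2)=-122.1790, V(3,3)=45.5660
(2,0): S=110.7200. Δ = (V_up−V_dn)/(S_up−S_dn) = (-222.3252−-282.1140)/(148.3648−88.5760) = 1.0000. V = [p*·-222.3252 + (1−p*)·-282.1140]/1.23 = -190.6540. B = V − Δ·S = -301.3740.
(2,1): S=185.4560. Δ = (V_up−V_dn)/(S_up−S_dn) = (-122.1790−-222.3252)/(248.5110−148.3648) = 1.0000. V = [p*·-122.1790 + (1−p*)·-222.3252]/1.23 = -115.9180. B = V − Δ·S = -301.3740.
(2,2): S=310.6388. Δ = (V_up−V_dn)/(S_up−S_dn) = (45.5660−-122.1790)/(416.2560−248.5110) = 1.0000. V = [p*·45.5660 + (1−p*)·-122.1790]/1.23 = 9.2648. B = V − Δ·S = -301.3740.
(1,0): S=138.4000. Δ = (V_up−V_dn)/(S_up−S_dn) = (-115.9180−-190.6540)/(185.4560−110.7200) = 1.0000. V = [p*·-115.9180 + (1−p*)·-190.6540]/1.23 = -106.6195. B = V − Δ·S = -245.0195.
(1,1): S=231.8200. Δ = (V_up−V_dn)/(S_up−S_dn) = (9.2648−-115.9180)/(310.6388−185.4560) = 1.0000. V = [p*·9.2648 + (1−p*)·-115.9180]/1.23 = -13.1995. B = V − Δ·S = -245.0195.
(0,0): S=173.0000. Δ = (V_up−V_dn)/(S_up−S_dn) = (-13.1995−-106.6195)/(231.8200−138.4000) = 1.0000. V = [p*·-13.1995 + (1−p*)·-106.6195]/1.23 = -26.2028. B = V − Δ·S = -199.2028.
The time-0 hedge costs -26.2028, which is the no-arbitrage price.

(0,0): Delta=1.0000 Bond=-199.2028
(1,0): Delta=1.0000 Bond=-245.0195
(1,1): Delta=1.0000 Bond=-245.0195
(2,0): Delta=1.0000 Bond=-301.3740
(2,1): Delta=1.0000 Bond=-301.3740
(2,2): Delta=1.0000 Bond=-301.3740
V0=-26.2028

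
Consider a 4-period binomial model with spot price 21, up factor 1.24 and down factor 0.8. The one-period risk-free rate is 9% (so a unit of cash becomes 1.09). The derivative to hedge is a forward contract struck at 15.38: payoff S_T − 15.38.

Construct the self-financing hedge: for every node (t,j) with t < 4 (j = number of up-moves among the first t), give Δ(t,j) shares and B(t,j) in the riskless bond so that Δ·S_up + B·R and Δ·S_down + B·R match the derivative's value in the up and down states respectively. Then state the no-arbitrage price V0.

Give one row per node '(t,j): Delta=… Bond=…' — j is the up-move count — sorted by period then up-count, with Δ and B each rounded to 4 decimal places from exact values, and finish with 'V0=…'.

(0,0): Delta=1.0000 Bond=-10.8956
(1,0): Delta=1.0000 Bond=-11.8762
(1,1): Delta=1.0000 Bond=-11.8762
(2,0): Delta=1.0000 Bond=-12.9450
(2,1): Delta=1.0000 Bond=-12.9450
(2,2): Delta=1.0000 Bond=-12.9450
(3,0): Delta=1.0000 Bond=-14.1101
(3,1): Delta=1.0000 Bond=-14.1101
(3,2): Delta=1.0000 Bond=-14.1101
(3,3): Delta=1.0000 Bond=-14.1101
V0=10.1044

The replicating-portfolio and risk-neutral prices coincide; use p* = (1.09−0.8)/(1.24−0.8) = 0.6591 for the latter.
Payoff layer (t=4): V(4,0)=-6.7784, V(4,1)=-2.0475, V(4,2)=5.2853, V(4,3)=16.6513, V(4,4)=34.2685
(3,0): S=10.7520. Δ = (V_up−V_dn)/(S_up−S_dn) = (-2.0475−-6.7784)/(13.3325−8.6016) = 1.0000. V = [p*·-2.0475 + (1−p*)·-6.7784]/1.09 = -3.3581. B = V − Δ·S = -14.1101.
(3,1): S=16.6656. Δ = (V_up−V_dn)/(S_up−S_dn) = (5.2853−-2.0475)/(20.6653−13.3325) = 1.0000. V = [p*·5.2853 + (1−p*)·-2.0475]/1.09 = 2.5555. B = V − Δ·S = -14.1101.
(3,2): S=25.8317. Δ = (V_up−V_dn)/(S_up−S_dn) = (16.6513−5.2853)/(32.0313−20.6653) = 1.0000. V = [p*·16.6513 + (1−p*)·5.2853]/1.09 = 11.7216. B = V − Δ·S = -14.1101.
(3,3): S=40.0391. Δ = (V_up−V_dn)/(S_up−S_dn) = (34.2685−16.6513)/(49.6485−32.0313) = 1.0000. V = [p*·34.2685 + (1−p*)·16.6513]/1.09 = 25.9290. B = V − Δ·S = -14.1101.
(2,0): S=13.4400. Δ = (V_up−V_dn)/(S_up−S_dn) = (2.5555−-3.3581)/(16.6656−10.7520) = 1.0000. V = [p*·2.5555 + (1−p*)·-3.3581]/1.09 = 0.4950. B = V − Δ·S = -12.9450.
(2,1): S=20.8320. Δ = (V_up−V_dn)/(S_up−S_dn) = (11.7216−2.5555)/(25.8317−16.6656) = 1.0000. V = [p*·11.7216 + (1−p*)·2.5555]/1.09 = 7.8870. B = V − Δ·S = -12.9450.
(2,2): S=32.2896. Δ = (V_up−V_dn)/(S_up−S_dn) = (25.9290−11.7216)/(40.0391−25.8317) = 1.0000. V = [p*·25.9290 + (1−p*)·11.7216]/1.09 = 19.3446. B = V − Δ·S = -12.9450.
(1,0): S=16.8000. Δ = (V_up−V_dn)/(S_up−S_dn) = (7.8870−0.4950)/(20.8320−13.4400) = 1.0000. V = [p*·7.8870 + (1−p*)·0.4950]/1.09 = 4.9238. B = V − Δ·S = -11.8762.
(1,1): S=26.0400. Δ = (V_up−V_dn)/(S_up−S_dn) = (19.3446−7.8870)/(32.2896−20.8320) = 1.0000. V = [p*·19.3446 + (1−p*)·7.8870]/1.09 = 14.1638. B = V − Δ·S = -11.8762.
(0,0): S=21.0000. Δ = (V_up−V_dn)/(S_up−S_dn) = (14.1638−4.9238)/(26.0400−16.8000) = 1.0000. V = [p*·14.1638 + (1−p*)·4.9238]/1.09 = 10.1044. B = V − Δ·S = -10.8956.
Check: Δ(0,0)·S0 + B(0,0) = 10.1044 = V0.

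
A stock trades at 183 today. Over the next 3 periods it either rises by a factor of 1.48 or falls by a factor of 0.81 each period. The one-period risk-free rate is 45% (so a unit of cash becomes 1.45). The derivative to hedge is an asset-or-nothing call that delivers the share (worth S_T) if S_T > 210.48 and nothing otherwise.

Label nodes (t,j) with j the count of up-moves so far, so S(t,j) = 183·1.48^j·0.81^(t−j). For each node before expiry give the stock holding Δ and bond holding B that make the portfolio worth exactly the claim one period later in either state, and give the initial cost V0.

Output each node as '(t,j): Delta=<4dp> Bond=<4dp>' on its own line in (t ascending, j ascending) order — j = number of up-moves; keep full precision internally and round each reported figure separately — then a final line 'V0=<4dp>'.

(0,0): Delta=1.0583 Bond=-11.0141
(1,0): Delta=2.1537 Bond=-178.3360
(1,1): Delta=1.0302 Bond=-8.3595
(2,0): Delta=0.0000 Bond=0.0000
(2,1): Delta=2.2090 Bond=-270.7084
(2,2): Delta=1.0000 Bond=0.0000
V0=182.6622

No-arbitrage ⇒ martingale measure with p* = (R−d)/(u−d) = 0.9552.
Terminal payoffs: V(3,0)=0.0000, V(3,1)=0.0000, V(3,2)=324.6830, V(3,3)=593.2479
  t=2,j=0: stock 120.0663 → up 177.6981 (V=0.0000), down 97.2537 (V=0.0000). Price 0.0000; hedge Δ=0.0000, bond B=0.0000.
  t=2,j=1: stock 219.3804 → up 324.6830 (V=324.6830), down 177.6981 (V=0.0000). Price 213.8931; hedge Δ=2.2090, bond B=-270.7084.
  t=2,j=2: stock 400.8432 → up 593.2479 (V=593.2479), down 324.6830 (V=324.6830). Price 400.8432; hedge Δ=1.0000, bond B=0.0000.
  t=1,j=0: stock 148.2300 → up 219.3804 (V=213.8931), down 120.0663 (V=0.0000). Price 140.9074; hedge Δ=2.1537, bond B=-178.3360.
  t=1,j=1: stock 270.8400 → up 400.8432 (V=400.8432), down 219.3804 (V=213.8931). Price 270.6706; hedge Δ=1.0302, bond B=-8.3595.
  t=0,j=0: stock 183.0000 → up 270.8400 (V=270.6706), down 148.2300 (V=140.9074). Price 182.6622; hedge Δ=1.0583, bond B=-11.0141.
Self-financing check: at every node Δ·S+B equals the discounted successor values.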